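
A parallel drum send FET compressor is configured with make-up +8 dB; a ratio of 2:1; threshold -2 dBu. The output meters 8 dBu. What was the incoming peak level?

2 dBu

Before make-up, the level was 8 − 8 = 0 dBu.
The compressed level sits 0 − (-2) = 2 dB over threshold.
Input overshoot = R × output overshoot = 4 dB → input = -2 + 4 = 2 dBu.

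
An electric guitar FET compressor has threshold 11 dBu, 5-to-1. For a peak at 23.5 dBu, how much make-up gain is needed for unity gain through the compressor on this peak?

10 dB

Overshoot 12.5 dB → 12.5/5 = 2.5 dB after compression, so the compressed level is 11 + 2.5 = 13.5 dBu.
Make-up = target − compressed = 23.5 − 13.5 = 10 dB.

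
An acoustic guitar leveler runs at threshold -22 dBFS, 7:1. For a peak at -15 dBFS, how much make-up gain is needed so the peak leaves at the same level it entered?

6 dB

The peak compresses to -22 + 7/7 = -21 dBFS.
To reach -15 dBFS requires -15 − (-21) = 6 dB of make-up.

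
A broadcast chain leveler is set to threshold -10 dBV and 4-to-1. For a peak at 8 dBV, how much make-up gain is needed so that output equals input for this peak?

13.5 dB

Without make-up, output = threshold + overshoot/4 = -10 + 4.5 = -5.5 dBV.
Gap to target: 13.5 dB.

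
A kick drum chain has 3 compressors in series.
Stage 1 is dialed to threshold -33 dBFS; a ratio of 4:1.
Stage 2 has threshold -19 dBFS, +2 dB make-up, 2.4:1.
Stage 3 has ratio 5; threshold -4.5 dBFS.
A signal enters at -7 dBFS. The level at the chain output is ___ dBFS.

-24.5 dBFS

Stage 1: overshoot 26 dB → 26/4 = 6.5 dB → -26.5 dBFS.
Stage 2: -26.5 dBFS is at or below the -19 dBFS threshold — no compression; make-up brings it to -24.5 dBFS.
Stage 3: -24.5 dBFS is at or below the -4.5 dBFS threshold — no compression; output -24.5 dBFS.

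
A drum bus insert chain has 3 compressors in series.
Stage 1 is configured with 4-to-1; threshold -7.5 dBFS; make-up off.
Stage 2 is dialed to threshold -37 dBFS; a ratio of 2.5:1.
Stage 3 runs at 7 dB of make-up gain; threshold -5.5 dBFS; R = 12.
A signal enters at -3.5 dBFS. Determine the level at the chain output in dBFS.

-17.8 dBFS

Stage 1: -3.5 dBFS is 4 dB over -7.5 dBFS; at 4:1 that becomes 1 dB over, giving -6.5 dBFS.
Stage 2: -6.5 dBFS is 30.5 dB over -37 dBFS; at 2.5:1 that becomes 12.2 dB over, giving -24.8 dBFS.
Stage 3: -24.8 dBFS ≤ -5.5 dBFS, so stage 3 doesn't engage; make-up brings it to -17.8 dBFS.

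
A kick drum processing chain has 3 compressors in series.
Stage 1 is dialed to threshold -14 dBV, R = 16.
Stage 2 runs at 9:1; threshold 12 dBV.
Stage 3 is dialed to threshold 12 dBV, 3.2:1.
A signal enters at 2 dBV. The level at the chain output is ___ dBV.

Stage 1: 2 dBV is 16 dB over -14 dBV; at 16:1 that becomes 1 dB over, giving -13 dBV.
Stage 2: below threshold (-13 ≤ 12); passes unchanged; output -13 dBV.
Stage 3: -13 dBV ≤ 12 dBV, so stage 3 doesn't engage; output -13 dBV.

-13 dBV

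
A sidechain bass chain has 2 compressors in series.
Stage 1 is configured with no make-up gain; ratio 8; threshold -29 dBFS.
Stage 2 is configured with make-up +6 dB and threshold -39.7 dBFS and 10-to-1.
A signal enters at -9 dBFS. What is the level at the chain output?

-32.38 dBFS

Stage 1: overshoot 20 dB → 20/8 = 2.5 dB → -26.5 dBFS.
Stage 2: 13.2 dB above -39.7 dBFS, reduced 10:1 to 1.32 dB above → -38.38 dBFS; +6 dB make-up → -32.38 dBFS.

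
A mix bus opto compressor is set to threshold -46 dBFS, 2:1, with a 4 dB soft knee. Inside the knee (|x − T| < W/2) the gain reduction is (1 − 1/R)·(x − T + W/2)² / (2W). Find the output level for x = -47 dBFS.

x − T + W/2 = -47 − (-46) + 2 = 1.
GR = (1 − 1/2) × 1² / 8 = 0.5 × 1 / 8 = 0.0625 dB.
Output = -47 − 0.0625 = -47.0625 dBFS.

-47.0625 dBFS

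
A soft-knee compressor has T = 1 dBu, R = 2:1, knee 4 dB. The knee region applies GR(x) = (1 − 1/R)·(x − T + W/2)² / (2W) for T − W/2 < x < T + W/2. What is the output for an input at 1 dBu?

x − T + W/2 = 1 − 1 + 2 = 2.
GR = (1 − 1/2) × 2² / 8 = 0.5 × 4 / 8 = 0.25 dB.
Output = 1 − 0.25 = 0.75 dBu.

0.75 dBu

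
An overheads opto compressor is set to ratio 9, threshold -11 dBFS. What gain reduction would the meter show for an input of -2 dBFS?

8 dB

The signal is 9 dB above threshold.
At 9:1, output sits 9/9 = 1 dB above threshold.
So the signal is attenuated by 9 − 1 = 8 dB.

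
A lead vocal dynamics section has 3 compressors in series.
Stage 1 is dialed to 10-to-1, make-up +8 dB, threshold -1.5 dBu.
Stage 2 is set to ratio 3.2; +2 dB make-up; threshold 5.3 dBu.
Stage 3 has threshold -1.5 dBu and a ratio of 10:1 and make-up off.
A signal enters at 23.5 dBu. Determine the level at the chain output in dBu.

-0.504375 dBu

Stage 1: overshoot 25 dB → 25/10 = 2.5 dB → 1 dBu; +8 dB make-up → 9 dBu.
Stage 2: overshoot 3.7 dB → 3.7/3.2 = 1.15625 dB → 6.45625 dBu; +2 dB make-up → 8.45625 dBu.
Stage 3: 9.95625 dB above -1.5 dBu, reduced 10:1 to 0.995625 dB above → -0.504375 dBu.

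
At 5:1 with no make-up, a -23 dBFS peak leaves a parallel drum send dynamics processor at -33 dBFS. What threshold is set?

-35.5 dBFS

Input is 12.5 dB above T (since output overshoot × R = input overshoot: (-33 − T)·5 = -23 − T gives T = -35.5 dBFS).
Check: -35.5 + (-23 − (-35.5))/5 = -35.5 + 2.5 = -33 dBFS. ✓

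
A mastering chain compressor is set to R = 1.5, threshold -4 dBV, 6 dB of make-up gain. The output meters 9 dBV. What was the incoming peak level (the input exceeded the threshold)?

Remove make-up: 9 − 6 = 3 dBV.
Post-compression overshoot = 3 − (-4) = 7 dB.
Before 1.5:1 compression the overshoot was 7 × 1.5 = 10.5 dB, so input = -4 + 10.5 = 6.5 dBV.

6.5 dBV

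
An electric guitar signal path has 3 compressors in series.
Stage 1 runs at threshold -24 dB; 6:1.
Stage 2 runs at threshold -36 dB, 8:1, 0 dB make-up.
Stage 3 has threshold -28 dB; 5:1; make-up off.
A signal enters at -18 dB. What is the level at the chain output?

Stage 1: -18 dB is 6 dB over -24 dB; at 6:1 that becomes 1 dB over, giving -23 dB.
Stage 2: -23 dB is 13 dB over -36 dB; at 8:1 that becomes 1.625 dB over, giving -34.375 dB.
Stage 3: -34.375 dB ≤ -28 dB, so stage 3 doesn't engage; output -34.375 dB.

-34.375 dB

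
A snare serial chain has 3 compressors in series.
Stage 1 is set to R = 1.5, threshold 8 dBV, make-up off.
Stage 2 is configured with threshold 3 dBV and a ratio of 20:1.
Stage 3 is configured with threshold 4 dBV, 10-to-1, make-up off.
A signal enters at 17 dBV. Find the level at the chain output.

3.55 dBV

Stage 1: 17 dBV is 9 dB over 8 dBV; at 1.5:1 that becomes 6 dB over, giving 14 dBV.
Stage 2: 11 dB above 3 dBV, reduced 20:1 to 0.55 dB above → 3.55 dBV.
Stage 3: 3.55 dBV is at or below the 4 dBV threshold — no compression; output 3.55 dBV.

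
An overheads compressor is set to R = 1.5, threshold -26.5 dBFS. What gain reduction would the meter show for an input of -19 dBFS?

-19 dBFS exceeds the threshold by 7.5 dB.
A 1.5:1 ratio leaves 5 dB of that excess.
GR = overshoot in − overshoot out = 7.5 − 5 = 2.5 dB.

2.5 dB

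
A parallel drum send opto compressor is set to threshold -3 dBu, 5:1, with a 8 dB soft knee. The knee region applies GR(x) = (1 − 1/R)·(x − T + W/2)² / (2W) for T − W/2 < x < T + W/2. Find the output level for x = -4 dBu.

x − T + W/2 = -4 − (-3) + 4 = 3.
GR = (1 − 1/5) × 3² / 16 = 0.8 × 9 / 16 = 0.45 dB.
Output = -4 − 0.45 = -4.45 dBu.

-4.45 dBu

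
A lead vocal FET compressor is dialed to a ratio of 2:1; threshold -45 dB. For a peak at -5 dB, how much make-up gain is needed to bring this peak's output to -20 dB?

Overshoot 40 dB → 40/2 = 20 dB after compression, so the compressed level is -45 + 20 = -25 dB.
Make-up = target − compressed = -20 − (-25) = 5 dB.

5 dB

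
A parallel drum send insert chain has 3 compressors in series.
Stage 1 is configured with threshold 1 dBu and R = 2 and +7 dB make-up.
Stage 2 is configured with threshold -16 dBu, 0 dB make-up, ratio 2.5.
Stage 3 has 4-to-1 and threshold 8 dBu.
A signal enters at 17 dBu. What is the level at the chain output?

Stage 1: 17 dBu is 16 dB over 1 dBu; at 2:1 that becomes 8 dB over, giving 9 dBu; +7 dB make-up → 16 dBu.
Stage 2: overshoot 32 dB → 32/2.5 = 12.8 dB → -3.2 dBu.
Stage 3: -3.2 dBu is at or below the 8 dBu threshold — no compression; output -3.2 dBu.

-3.2 dBu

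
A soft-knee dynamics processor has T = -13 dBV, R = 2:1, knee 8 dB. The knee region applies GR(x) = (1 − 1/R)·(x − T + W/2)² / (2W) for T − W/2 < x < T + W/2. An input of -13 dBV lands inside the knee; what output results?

x − T + W/2 = -13 − (-13) + 4 = 4.
GR = (1 − 1/2) × 4² / 16 = 0.5 × 16 / 16 = 0.5 dB.
Output = -13 − 0.5 = -13.5 dBV.

-13.5 dBV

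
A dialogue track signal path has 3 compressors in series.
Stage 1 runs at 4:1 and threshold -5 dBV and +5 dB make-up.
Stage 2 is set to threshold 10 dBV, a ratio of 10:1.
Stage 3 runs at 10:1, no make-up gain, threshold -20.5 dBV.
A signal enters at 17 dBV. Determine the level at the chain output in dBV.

Stage 1: overshoot 22 dB → 22/4 = 5.5 dB → 0.5 dBV; +5 dB make-up → 5.5 dBV.
Stage 2: below threshold (5.5 ≤ 10); passes unchanged; output 5.5 dBV.
Stage 3: overshoot 26 dB → 26/10 = 2.6 dB → -17.9 dBV.

-17.9 dBV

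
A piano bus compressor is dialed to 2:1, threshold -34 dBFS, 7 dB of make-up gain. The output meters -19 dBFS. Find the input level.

-18 dBFS

Remove make-up: -19 − 7 = -26 dBFS.
Post-compression overshoot = -26 − (-34) = 8 dB.
Input overshoot = R × output overshoot = 16 dB → input = -34 + 16 = -18 dBFS.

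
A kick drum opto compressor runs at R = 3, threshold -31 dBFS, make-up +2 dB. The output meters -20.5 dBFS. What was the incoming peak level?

Remove make-up: -20.5 − 2 = -22.5 dBFS.
Post-compression overshoot = -22.5 − (-31) = 8.5 dB.
Input overshoot = R × output overshoot = 25.5 dB → input = -31 + 25.5 = -5.5 dBFS.

-5.5 dBFS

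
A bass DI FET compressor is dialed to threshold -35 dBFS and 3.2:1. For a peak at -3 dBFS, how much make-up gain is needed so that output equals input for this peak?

22 dB

Overshoot 32 dB → 32/3.2 = 10 dB after compression, so the compressed level is -35 + 10 = -25 dBFS.
Make-up = target − compressed = -3 − (-25) = 22 dB.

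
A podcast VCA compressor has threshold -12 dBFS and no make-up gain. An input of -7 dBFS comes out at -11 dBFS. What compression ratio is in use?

5:1

Input overshoot = -7 − (-12) = 5 dB; output overshoot = -11 − (-12) = 1 dB.
Ratio = 5 / 1 = 5.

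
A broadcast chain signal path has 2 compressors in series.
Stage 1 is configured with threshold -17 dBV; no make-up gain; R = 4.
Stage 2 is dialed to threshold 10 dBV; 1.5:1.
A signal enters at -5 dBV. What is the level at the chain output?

-14 dBV

Stage 1: -5 dBV is 12 dB over -17 dBV; at 4:1 that becomes 3 dB over, giving -14 dBV.
Stage 2: -14 dBV is at or below the 10 dBV threshold — no compression; output -14 dBV.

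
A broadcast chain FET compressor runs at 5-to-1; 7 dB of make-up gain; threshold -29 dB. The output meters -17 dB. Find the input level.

Before make-up, the level was -17 − 7 = -24 dB.
That's 5 dB above the -29 dB threshold.
Input overshoot = R × output overshoot = 25 dB → input = -29 + 25 = -4 dB.

-4 dB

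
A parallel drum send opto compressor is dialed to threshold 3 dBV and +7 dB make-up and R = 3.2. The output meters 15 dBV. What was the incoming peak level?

19 dBV

Remove make-up: 15 − 7 = 8 dBV.
The compressed level sits 8 − 3 = 5 dB over threshold.
Input overshoot = R × output overshoot = 16 dB → input = 3 + 16 = 19 dBV.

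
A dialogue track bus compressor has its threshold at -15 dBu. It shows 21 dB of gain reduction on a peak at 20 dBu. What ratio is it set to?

Input overshoot = 20 − (-15) = 35 dB.
Output overshoot = 35 − 21 = 14 dB.
Ratio = input overshoot / output overshoot = 35 / 14 = 2.5.

2.5:1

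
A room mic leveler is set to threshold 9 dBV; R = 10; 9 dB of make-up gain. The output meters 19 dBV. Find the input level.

Remove make-up: 19 − 9 = 10 dBV.
Post-compression overshoot = 10 − 9 = 1 dB.
Input overshoot = R × output overshoot = 10 dB → input = 9 + 10 = 19 dBV.

19 dBV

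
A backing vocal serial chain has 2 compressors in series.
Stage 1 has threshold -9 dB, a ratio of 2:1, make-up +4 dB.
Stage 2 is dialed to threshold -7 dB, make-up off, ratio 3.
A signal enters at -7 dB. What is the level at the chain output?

-6 dB

Stage 1: overshoot 2 dB → 2/2 = 1 dB → -8 dB; +4 dB make-up → -4 dB.
Stage 2: overshoot 3 dB → 3/3 = 1 dB → -6 dB.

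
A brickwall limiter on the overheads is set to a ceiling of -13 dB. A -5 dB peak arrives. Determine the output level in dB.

A brickwall limiter is an ∞:1 compressor: any input above the ceiling is clamped to -13 dB.

-13 dB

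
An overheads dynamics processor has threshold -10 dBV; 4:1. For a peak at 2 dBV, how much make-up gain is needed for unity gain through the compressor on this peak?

9 dB

Overshoot 12 dB → 12/4 = 3 dB after compression, so the compressed level is -10 + 3 = -7 dBV.
Make-up = target − compressed = 2 − (-7) = 9 dB.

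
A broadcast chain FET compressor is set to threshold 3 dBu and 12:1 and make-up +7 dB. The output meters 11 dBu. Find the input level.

Before make-up, the level was 11 − 7 = 4 dBu.
Post-compression overshoot = 4 − 3 = 1 dB.
Input overshoot = R × output overshoot = 12 dB → input = 3 + 12 = 15 dBu.

15 dBu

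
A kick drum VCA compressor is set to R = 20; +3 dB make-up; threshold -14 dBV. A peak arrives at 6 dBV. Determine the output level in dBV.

-10 dBV

6 dBV sits 20 dB over threshold.
At 20:1 the overshoot is divided by 20, leaving 1 dB above threshold.
Output = -14 + 1 = -13 dBV; make-up adds 3 dB, giving -10 dBV.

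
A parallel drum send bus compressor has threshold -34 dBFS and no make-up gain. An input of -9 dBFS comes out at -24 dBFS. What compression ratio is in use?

Input overshoot = -9 − (-34) = 25 dB; output overshoot = -24 − (-34) = 10 dB.
Ratio = 25 / 10 = 2.5.

2.5:1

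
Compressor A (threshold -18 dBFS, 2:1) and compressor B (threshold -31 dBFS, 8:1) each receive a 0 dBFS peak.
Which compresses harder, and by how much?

B, by 18.125 dB

A: GR = 18 − 18/2 = 9 dB.
B: GR = 31 − 31/8 = 27.125 dB.
B applies 18.125 dB more gain reduction.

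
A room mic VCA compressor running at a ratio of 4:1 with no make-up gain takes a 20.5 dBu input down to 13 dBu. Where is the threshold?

10.5 dBu

Input is 10 dB above T (since output overshoot × R = input overshoot: (13 − T)·4 = 20.5 − T gives T = 10.5 dBu).
Check: 10.5 + (20.5 − 10.5)/4 = 10.5 + 2.5 = 13 dBu. ✓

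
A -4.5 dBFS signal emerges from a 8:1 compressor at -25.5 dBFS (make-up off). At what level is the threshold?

Gain reduction = -4.5 − (-25.5) = 21 dB; output overshoot = GR / (R − 1) = 21 / 7 = 3 dB.
Threshold = output − output overshoot = -25.5 − 3 = -28.5 dBFS.

-28.5 dBFS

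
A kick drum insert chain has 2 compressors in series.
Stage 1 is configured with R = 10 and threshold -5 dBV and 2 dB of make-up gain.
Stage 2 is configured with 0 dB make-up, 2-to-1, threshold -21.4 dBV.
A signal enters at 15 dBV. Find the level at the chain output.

-11.2 dBV

Stage 1: 20 dB above -5 dBV, reduced 10:1 to 2 dB above → -3 dBV; +2 dB make-up → -1 dBV.
Stage 2: 20.4 dB above -21.4 dBV, reduced 2:1 to 10.2 dB above → -11.2 dBV.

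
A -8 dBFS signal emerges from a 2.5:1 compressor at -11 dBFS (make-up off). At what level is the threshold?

Let T be the threshold. Output overshoot = (input overshoot)/R, so -11 − T = (-8 − T)/2.5.
2.5·(-11 − T) = -8 − T → 1.5·T = -27.5 − (-8) = -19.5.
T = -19.5/1.5 = -13 dBFS.

-13 dBFS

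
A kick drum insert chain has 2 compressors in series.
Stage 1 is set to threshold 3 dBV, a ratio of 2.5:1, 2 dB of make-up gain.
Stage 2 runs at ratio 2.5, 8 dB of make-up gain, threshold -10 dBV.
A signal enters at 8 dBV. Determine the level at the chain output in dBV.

Stage 1: overshoot 5 dB → 5/2.5 = 2 dB → 5 dBV; +2 dB make-up → 7 dBV.
Stage 2: overshoot 17 dB → 17/2.5 = 6.8 dB → -3.2 dBV; +8 dB make-up → 4.8 dBV.

4.8 dBV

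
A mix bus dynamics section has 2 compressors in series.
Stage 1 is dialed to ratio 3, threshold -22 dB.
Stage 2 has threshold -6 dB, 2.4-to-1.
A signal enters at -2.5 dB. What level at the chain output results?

-15.5 dB

Stage 1: -2.5 dB is 19.5 dB over -22 dB; at 3:1 that becomes 6.5 dB over, giving -15.5 dB.
Stage 2: -15.5 dB is at or below the -6 dB threshold — no compression; output -15.5 dB.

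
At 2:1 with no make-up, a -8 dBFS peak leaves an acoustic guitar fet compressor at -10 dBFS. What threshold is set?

-12 dBFS

Gain reduction = -8 − (-10) = 2 dB; output overshoot = GR / (R − 1) = 2 / 1 = 2 dB.
Threshold = output − output overshoot = -10 − 2 = -12 dBFS.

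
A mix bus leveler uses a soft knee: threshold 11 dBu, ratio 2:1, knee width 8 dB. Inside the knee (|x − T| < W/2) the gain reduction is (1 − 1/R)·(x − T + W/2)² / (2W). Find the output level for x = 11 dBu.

10.5 dBu

x − T + W/2 = 11 − 11 + 4 = 4.
GR = (1 − 1/2) × 4² / 16 = 0.5 × 16 / 16 = 0.5 dB.
Output = 11 − 0.5 = 10.5 dBu.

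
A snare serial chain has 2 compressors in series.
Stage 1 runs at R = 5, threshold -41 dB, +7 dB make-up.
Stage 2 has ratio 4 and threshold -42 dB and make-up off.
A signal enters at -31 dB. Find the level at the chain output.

-39.5 dB

Stage 1: overshoot 10 dB → 10/5 = 2 dB → -39 dB; +7 dB make-up → -32 dB.
Stage 2: overshoot 10 dB → 10/4 = 2.5 dB → -39.5 dB.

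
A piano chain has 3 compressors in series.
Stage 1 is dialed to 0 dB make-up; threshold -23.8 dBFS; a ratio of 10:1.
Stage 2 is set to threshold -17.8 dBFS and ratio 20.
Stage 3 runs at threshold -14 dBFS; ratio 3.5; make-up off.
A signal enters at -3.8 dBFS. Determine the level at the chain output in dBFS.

-21.8 dBFS

Stage 1: overshoot 20 dB → 20/10 = 2 dB → -21.8 dBFS.
Stage 2: -21.8 dBFS ≤ -17.8 dBFS, so stage 2 doesn't engage; output -21.8 dBFS.
Stage 3: -21.8 dBFS is at or below the -14 dBFS threshold — no compression; output -21.8 dBFS.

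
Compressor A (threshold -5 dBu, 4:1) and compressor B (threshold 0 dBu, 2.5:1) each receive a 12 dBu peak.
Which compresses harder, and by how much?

A, by 5.55 dB

A: GR = 17 − 17/4 = 12.75 dB.
B: GR = 12 − 12/2.5 = 7.2 dB.
A applies 5.55 dB more gain reduction.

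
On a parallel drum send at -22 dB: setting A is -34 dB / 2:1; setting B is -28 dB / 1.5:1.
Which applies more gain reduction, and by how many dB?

A: 12 dB over, compressed to 6 dB over, so 6 dB of GR.
B: 6 dB over, compressed to 4 dB over, so 2 dB of GR.
A reduces 4 dB more.

A, by 4 dB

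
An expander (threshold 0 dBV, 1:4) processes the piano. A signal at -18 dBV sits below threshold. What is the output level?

Undershoot = 0 − (-18) = 18 dB.
At 1:4, that expands to 72 dB under threshold.
Output = 0 − 72 = -72 dBV.

-72 dBV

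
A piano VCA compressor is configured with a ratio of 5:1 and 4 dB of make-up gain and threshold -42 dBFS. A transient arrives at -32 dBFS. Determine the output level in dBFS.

The input is 10 dB above the -42 dBFS threshold.
At 5:1 the overshoot is divided by 5, leaving 2 dB above threshold.
Output = -42 + 2 = -40 dBFS; make-up adds 4 dB, giving -36 dBFS.

-36 dBFS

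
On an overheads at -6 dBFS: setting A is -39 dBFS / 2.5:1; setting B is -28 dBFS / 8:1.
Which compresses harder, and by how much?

A, by 0.55 dB

A: GR = 33 − 33/2.5 = 19.8 dB.
B: GR = 22 − 22/8 = 19.25 dB.
A applies 0.55 dB more gain reduction.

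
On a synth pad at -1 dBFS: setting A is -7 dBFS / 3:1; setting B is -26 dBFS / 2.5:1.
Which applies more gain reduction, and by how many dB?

B, by 11 dB

A: overshoot 6 dB → output overshoot 2 dB → GR 4 dB.
B: overshoot 25 dB → output overshoot 10 dB → GR 15 dB.
B applies 11 dB more gain reduction.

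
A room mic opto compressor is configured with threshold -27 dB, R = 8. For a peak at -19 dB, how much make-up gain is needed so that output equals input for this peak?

The peak compresses to -27 + 8/8 = -26 dB.
To reach -19 dB requires -19 − (-26) = 7 dB of make-up.

7 dB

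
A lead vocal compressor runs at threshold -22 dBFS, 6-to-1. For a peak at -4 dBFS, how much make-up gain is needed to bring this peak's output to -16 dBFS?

Overshoot 18 dB → 18/6 = 3 dB after compression, so the compressed level is -22 + 3 = -19 dBFS.
Make-up = target − compressed = -16 − (-19) = 3 dB.

3 dB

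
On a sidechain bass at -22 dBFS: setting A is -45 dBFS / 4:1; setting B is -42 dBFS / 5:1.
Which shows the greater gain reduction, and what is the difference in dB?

A, by 1.25 dB

A: overshoot 23 dB → output overshoot 5.75 dB → GR 17.25 dB.
B: overshoot 20 dB → output overshoot 4 dB → GR 16 dB.
A reduces 1.25 dB more.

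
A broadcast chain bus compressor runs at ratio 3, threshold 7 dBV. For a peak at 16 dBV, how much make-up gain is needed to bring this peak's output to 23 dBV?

13 dB

Overshoot 9 dB → 9/3 = 3 dB after compression, so the compressed level is 7 + 3 = 10 dBV.
Make-up = target − compressed = 23 − 10 = 13 dB.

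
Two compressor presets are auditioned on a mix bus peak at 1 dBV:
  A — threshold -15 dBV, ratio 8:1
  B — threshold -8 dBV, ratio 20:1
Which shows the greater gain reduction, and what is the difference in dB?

A, by 5.45 dB

A: overshoot 16 dB → output overshoot 2 dB → GR 14 dB.
B: overshoot 9 dB → output overshoot 0.45 dB → GR 8.55 dB.
Difference: 5.45 dB in favour of A.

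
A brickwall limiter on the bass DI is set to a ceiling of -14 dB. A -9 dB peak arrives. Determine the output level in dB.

-14 dB

The limiter clamps the peak to its -14 dB ceiling.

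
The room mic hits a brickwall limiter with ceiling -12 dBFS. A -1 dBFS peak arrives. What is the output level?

-12 dBFS

A brickwall limiter is an ∞:1 compressor: any input above the ceiling is clamped to -12 dBFS.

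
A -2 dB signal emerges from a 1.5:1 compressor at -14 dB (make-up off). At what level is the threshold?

-38 dB

Gain reduction = -2 − (-14) = 12 dB; output overshoot = GR / (R − 1) = 12 / 0.5 = 24 dB.
Threshold = output − output overshoot = -14 − 24 = -38 dB.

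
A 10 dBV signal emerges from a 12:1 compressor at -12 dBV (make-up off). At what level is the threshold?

Gain reduction = 10 − (-12) = 22 dB; output overshoot = GR / (R − 1) = 22 / 11 = 2 dB.
Threshold = output − output overshoot = -12 − 2 = -14 dBV.

-14 dBV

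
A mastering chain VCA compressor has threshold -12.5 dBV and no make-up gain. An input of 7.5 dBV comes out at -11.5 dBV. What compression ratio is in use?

20:1

Input overshoot = 7.5 − (-12.5) = 20 dB; output overshoot = -11.5 − (-12.5) = 1 dB.
Ratio = 20 / 1 = 20.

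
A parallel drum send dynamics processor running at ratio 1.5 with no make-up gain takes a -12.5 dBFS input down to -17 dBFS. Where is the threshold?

Input is 13.5 dB above T (since output overshoot × R = input overshoot: (-17 − T)·1.5 = -12.5 − T gives T = -26 dBFS).
Check: -26 + (-12.5 − (-26))/1.5 = -26 + 9 = -17 dBFS. ✓

-26 dBFS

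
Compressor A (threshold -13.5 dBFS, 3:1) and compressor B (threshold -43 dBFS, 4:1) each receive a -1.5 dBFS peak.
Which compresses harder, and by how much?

A: overshoot 12 dB → output overshoot 4 dB → GR 8 dB.
B: overshoot 41.5 dB → output overshoot 10.375 dB → GR 31.125 dB.
Difference: 23.125 dB in favour of B.

B, by 23.125 dB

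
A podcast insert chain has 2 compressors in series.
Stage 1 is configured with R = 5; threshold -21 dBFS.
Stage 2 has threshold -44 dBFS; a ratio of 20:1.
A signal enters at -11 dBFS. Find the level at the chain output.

-42.75 dBFS

Stage 1: 10 dB above -21 dBFS, reduced 5:1 to 2 dB above → -19 dBFS.
Stage 2: overshoot 25 dB → 25/20 = 1.25 dB → -42.75 dBFS.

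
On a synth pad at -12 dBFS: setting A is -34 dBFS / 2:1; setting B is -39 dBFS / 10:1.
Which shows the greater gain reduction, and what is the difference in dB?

A: 22 dB over, compressed to 11 dB over, so 11 dB of GR.
B: 27 dB over, compressed to 2.7 dB over, so 24.3 dB of GR.
Difference: 13.3 dB in favour of B.

B, by 13.3 dB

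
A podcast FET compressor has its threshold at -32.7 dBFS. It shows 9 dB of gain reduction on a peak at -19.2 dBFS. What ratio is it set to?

Input overshoot = -19.2 − (-32.7) = 13.5 dB.
Output overshoot = 13.5 − 9 = 4.5 dB.
Ratio = input overshoot / output overshoot = 13.5 / 4.5 = 3.

3:1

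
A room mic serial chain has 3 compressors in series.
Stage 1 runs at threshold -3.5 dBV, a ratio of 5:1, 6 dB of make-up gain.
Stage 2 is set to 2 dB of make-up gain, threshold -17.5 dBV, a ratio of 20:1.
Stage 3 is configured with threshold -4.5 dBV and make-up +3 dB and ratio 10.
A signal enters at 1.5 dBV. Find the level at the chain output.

Stage 1: 5 dB above -3.5 dBV, reduced 5:1 to 1 dB above → -2.5 dBV; +6 dB make-up → 3.5 dBV.
Stage 2: 3.5 dBV is 21 dB over -17.5 dBV; at 20:1 that becomes 1.05 dB over, giving -16.45 dBV; +2 dB make-up → -14.45 dBV.
Stage 3: -14.45 dBV ≤ -4.5 dBV, so stage 3 doesn't engage; make-up brings it to -11.45 dBV.

-11.45 dBV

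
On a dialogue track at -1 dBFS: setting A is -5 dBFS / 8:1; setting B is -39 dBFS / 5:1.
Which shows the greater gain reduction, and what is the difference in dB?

B, by 26.9 dB

A: overshoot 4 dB → output overshoot 0.5 dB → GR 3.5 dB.
B: overshoot 38 dB → output overshoot 7.6 dB → GR 30.4 dB.
B applies 26.9 dB more gain reduction.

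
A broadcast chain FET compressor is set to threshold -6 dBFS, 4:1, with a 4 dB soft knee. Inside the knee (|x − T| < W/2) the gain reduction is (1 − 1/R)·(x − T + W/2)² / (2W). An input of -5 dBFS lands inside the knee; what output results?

-5.84375 dBFS

x − T + W/2 = -5 − (-6) + 2 = 3.
GR = (1 − 1/4) × 3² / 8 = 0.75 × 9 / 8 = 0.84375 dB.
Output = -5 − 0.84375 = -5.84375 dBFS.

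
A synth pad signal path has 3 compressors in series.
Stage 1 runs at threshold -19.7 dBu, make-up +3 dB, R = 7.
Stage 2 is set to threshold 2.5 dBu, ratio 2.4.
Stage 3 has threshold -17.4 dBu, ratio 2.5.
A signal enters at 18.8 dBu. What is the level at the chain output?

Stage 1: 18.8 dBu is 38.5 dB over -19.7 dBu; at 7:1 that becomes 5.5 dB over, giving -14.2 dBu; +3 dB make-up → -11.2 dBu.
Stage 2: -11.2 dBu ≤ 2.5 dBu, so stage 2 doesn't engage; output -11.2 dBu.
Stage 3: overshoot 6.2 dB → 6.2/2.5 = 2.48 dB → -14.92 dBu.

-14.92 dBu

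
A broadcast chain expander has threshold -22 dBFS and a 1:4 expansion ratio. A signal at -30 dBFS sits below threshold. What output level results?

-54 dBFS

Below threshold, a 1:4 expander applies gain = (4−1)×(T − x) of attenuation.
(4−1) × 8 = 24 dB, so output = -30 − 24 = -54 dBFS.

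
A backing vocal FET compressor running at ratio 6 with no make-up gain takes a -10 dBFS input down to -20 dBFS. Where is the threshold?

-22 dBFS

Gain reduction = -10 − (-20) = 10 dB; output overshoot = GR / (R − 1) = 10 / 5 = 2 dB.
Threshold = output − output overshoot = -20 − 2 = -22 dBFS.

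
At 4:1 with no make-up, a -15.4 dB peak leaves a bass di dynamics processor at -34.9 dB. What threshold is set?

-41.4 dB

Input is 26 dB above T (since output overshoot × R = input overshoot: (-34.9 − T)·4 = -15.4 − T gives T = -41.4 dB).
Check: -41.4 + (-15.4 − (-41.4))/4 = -41.4 + 6.5 = -34.9 dB. ✓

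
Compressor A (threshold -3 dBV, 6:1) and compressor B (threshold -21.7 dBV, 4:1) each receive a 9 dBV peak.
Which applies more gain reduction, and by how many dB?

B, by 13.025 dB

A: overshoot 12 dB → output overshoot 2 dB → GR 10 dB.
B: overshoot 30.7 dB → output overshoot 7.675 dB → GR 23.025 dB.
B applies 13.025 dB more gain reduction.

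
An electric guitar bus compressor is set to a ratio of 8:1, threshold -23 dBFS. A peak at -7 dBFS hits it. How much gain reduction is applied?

14 dB

The signal is 16 dB above threshold.
At 8:1, output sits 16/8 = 2 dB above threshold.
GR = overshoot in − overshoot out = 16 − 2 = 14 dB.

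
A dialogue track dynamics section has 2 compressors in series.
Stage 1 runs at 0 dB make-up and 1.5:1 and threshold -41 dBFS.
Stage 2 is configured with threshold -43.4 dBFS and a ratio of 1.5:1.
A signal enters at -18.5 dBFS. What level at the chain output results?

Stage 1: -18.5 dBFS is 22.5 dB over -41 dBFS; at 1.5:1 that becomes 15 dB over, giving -26 dBFS.
Stage 2: 17.4 dB above -43.4 dBFS, reduced 1.5:1 to 11.6 dB above → -31.8 dBFS.

-31.8 dBFS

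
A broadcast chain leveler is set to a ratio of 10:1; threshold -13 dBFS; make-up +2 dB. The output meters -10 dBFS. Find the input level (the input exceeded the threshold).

-3 dBFS

Before make-up, the level was -10 − 2 = -12 dBFS.
The compressed level sits -12 − (-13) = 1 dB over threshold.
Undo the ratio: input overshoot = 1 × 10 = 10 dB, giving input = -3 dBFS.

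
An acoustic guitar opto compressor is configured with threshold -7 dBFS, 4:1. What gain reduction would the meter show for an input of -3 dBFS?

The signal is 4 dB above threshold.
A 4:1 ratio leaves 1 dB of that excess.
GR = overshoot in − overshoot out = 4 − 1 = 3 dB.

3 dB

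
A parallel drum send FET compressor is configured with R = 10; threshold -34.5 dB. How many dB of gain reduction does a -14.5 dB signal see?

-14.5 dB exceeds the threshold by 20 dB.
After 10:1 compression the overshoot becomes 20/10 = 2 dB.
So the signal is attenuated by 20 − 2 = 18 dB.

18 dB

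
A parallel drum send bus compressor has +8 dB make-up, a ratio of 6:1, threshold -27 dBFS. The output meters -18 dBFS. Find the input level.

-21 dBFS

Stripping the +8 dB make-up gives -26 dBFS at the gain stage.
The compressed level sits -26 − (-27) = 1 dB over threshold.
Before 6:1 compression the overshoot was 1 × 6 = 6 dB, so input = -27 + 6 = -21 dBFS.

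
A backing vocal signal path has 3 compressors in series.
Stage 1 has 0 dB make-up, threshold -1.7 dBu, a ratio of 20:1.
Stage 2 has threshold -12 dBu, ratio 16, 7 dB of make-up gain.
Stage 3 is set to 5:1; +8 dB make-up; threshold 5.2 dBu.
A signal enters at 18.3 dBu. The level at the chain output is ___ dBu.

Stage 1: 18.3 dBu is 20 dB over -1.7 dBu; at 20:1 that becomes 1 dB over, giving -0.7 dBu.
Stage 2: 11.3 dB above -12 dBu, reduced 16:1 to 0.70625 dB above → -11.29375 dBu; +7 dB make-up → -4.29375 dBu.
Stage 3: -4.29375 dBu is at or below the 5.2 dBu threshold — no compression; make-up brings it to 3.70625 dBu.

3.70625 dBu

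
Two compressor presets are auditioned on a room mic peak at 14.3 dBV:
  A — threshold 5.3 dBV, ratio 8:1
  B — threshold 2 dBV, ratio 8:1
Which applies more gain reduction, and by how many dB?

A: GR = 9 − 9/8 = 7.875 dB.
B: GR = 12.3 − 12.3/8 = 10.7625 dB.
Difference: 2.8875 dB in favour of B.

B, by 2.8875 dB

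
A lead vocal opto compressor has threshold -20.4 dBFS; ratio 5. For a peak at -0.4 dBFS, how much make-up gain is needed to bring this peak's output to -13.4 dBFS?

3 dB

The peak compresses to -20.4 + 20/5 = -16.4 dBFS.
To reach -13.4 dBFS requires -13.4 − (-16.4) = 3 dB of make-up.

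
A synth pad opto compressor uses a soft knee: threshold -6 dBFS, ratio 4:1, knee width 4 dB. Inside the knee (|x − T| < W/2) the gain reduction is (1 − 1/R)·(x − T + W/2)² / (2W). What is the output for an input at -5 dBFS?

x − T + W/2 = -5 − (-6) + 2 = 3.
GR = (1 − 1/4) × 3² / 8 = 0.75 × 9 / 8 = 0.84375 dB.
Output = -5 − 0.84375 = -5.84375 dBFS.

-5.84375 dBFS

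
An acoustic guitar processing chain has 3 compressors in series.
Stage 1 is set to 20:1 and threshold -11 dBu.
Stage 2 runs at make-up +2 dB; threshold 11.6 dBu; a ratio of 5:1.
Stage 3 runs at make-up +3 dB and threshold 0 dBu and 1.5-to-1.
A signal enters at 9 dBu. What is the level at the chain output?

-5 dBu

Stage 1: 9 dBu is 20 dB over -11 dBu; at 20:1 that becomes 1 dB over, giving -10 dBu.
Stage 2: below threshold (-10 ≤ 11.6); passes unchanged; make-up brings it to -8 dBu.
Stage 3: -8 dBu is at or below the 0 dBu threshold — no compression; make-up brings it to -5 dBu.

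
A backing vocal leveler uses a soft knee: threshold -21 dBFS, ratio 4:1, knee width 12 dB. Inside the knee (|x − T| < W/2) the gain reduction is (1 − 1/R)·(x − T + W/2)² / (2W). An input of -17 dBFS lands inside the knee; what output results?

x − T + W/2 = -17 − (-21) + 6 = 10.
GR = (1 − 1/4) × 10² / 24 = 0.75 × 100 / 24 = 3.125 dB.
Output = -17 − 3.125 = -20.125 dBFS.

-20.125 dBFS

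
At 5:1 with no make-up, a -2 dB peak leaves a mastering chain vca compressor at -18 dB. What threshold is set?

Let T be the threshold. Output overshoot = (input overshoot)/R, so -18 − T = (-2 − T)/5.
5·(-18 − T) = -2 − T → 4·T = -90 − (-2) = -88.
T = -88/4 = -22 dB.

-22 dB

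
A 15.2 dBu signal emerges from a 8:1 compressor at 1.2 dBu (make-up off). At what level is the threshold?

Gain reduction = 15.2 − 1.2 = 14 dB; output overshoot = GR / (R − 1) = 14 / 7 = 2 dB.
Threshold = output − output overshoot = 1.2 − 2 = -0.8 dBu.

-0.8 dBu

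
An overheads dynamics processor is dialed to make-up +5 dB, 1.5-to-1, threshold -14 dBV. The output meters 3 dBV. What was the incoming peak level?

4 dBV

Remove make-up: 3 − 5 = -2 dBV.
Post-compression overshoot = -2 − (-14) = 12 dB.
Input overshoot = R × output overshoot = 18 dB → input = -14 + 18 = 4 dBV.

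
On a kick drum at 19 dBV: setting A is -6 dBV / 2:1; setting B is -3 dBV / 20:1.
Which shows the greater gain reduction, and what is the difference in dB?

A: 25 dB over, compressed to 12.5 dB over, so 12.5 dB of GR.
B: 22 dB over, compressed to 1.1 dB over, so 20.9 dB of GR.
Difference: 8.4 dB in favour of B.

B, by 8.4 dB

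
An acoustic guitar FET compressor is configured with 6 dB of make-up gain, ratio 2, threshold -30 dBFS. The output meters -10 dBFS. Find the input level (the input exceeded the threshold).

Before make-up, the level was -10 − 6 = -16 dBFS.
Post-compression overshoot = -16 − (-30) = 14 dB.
Input overshoot = R × output overshoot = 28 dB → input = -30 + 28 = -2 dBFS.

-2 dBFS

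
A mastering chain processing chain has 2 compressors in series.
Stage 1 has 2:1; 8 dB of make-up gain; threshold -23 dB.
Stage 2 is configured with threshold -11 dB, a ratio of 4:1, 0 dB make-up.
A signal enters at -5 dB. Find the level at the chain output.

Stage 1: 18 dB above -23 dB, reduced 2:1 to 9 dB above → -14 dB; +8 dB make-up → -6 dB.
Stage 2: 5 dB above -11 dB, reduced 4:1 to 1.25 dB above → -9.75 dB.

-9.75 dB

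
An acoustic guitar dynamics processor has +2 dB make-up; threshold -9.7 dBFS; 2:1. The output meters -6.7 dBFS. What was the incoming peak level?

Stripping the +2 dB make-up gives -8.7 dBFS at the gain stage.
Post-compression overshoot = -8.7 − (-9.7) = 1 dB.
Input overshoot = R × output overshoot = 2 dB → input = -9.7 + 2 = -7.7 dBFS.

-7.7 dBFS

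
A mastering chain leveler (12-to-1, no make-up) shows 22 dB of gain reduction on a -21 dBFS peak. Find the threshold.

-45 dBFS

Gain reduction = -21 − (-43) = 22 dB; output overshoot = GR / (R − 1) = 22 / 11 = 2 dB.
Threshold = output − output overshoot = -43 − 2 = -45 dBFS.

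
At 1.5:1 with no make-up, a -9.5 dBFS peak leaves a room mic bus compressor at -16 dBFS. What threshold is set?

-29 dBFS

Input is 19.5 dB above T (since output overshoot × R = input overshoot: (-16 − T)·1.5 = -9.5 − T gives T = -29 dBFS).
Check: -29 + (-9.5 − (-29))/1.5 = -29 + 13 = -16 dBFS. ✓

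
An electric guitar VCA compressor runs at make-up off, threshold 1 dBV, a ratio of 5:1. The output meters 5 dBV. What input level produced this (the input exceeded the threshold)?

21 dBV

The compressed level sits 5 − 1 = 4 dB over threshold.
Undo the ratio: input overshoot = 4 × 5 = 20 dB, giving input = 21 dBV.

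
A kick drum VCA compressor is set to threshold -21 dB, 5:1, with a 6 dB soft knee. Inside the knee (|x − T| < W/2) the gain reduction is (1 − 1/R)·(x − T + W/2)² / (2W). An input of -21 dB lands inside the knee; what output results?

-21.6 dB

x − T + W/2 = -21 − (-21) + 3 = 3.
GR = (1 − 1/5) × 3² / 12 = 0.8 × 9 / 12 = 0.6 dB.
Output = -21 − 0.6 = -21.6 dB.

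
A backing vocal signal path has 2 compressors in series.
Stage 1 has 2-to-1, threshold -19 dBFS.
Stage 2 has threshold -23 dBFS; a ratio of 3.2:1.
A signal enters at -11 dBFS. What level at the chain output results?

-20.5 dBFS

Stage 1: 8 dB above -19 dBFS, reduced 2:1 to 4 dB above → -15 dBFS.
Stage 2: overshoot 8 dB → 8/3.2 = 2.5 dB → -20.5 dBFS.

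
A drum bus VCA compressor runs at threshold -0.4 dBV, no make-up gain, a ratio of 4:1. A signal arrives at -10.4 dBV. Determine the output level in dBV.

-10.4 dBV

-10.4 dBV is 10 dB below the -0.4 dBV threshold, so no gain reduction is applied.
Output = input = -10.4 dBV.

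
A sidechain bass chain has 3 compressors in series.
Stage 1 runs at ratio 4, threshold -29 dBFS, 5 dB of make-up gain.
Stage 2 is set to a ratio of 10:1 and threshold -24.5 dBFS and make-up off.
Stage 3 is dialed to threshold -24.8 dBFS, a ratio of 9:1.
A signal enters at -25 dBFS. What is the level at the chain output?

-24.75 dBFS

Stage 1: 4 dB above -29 dBFS, reduced 4:1 to 1 dB above → -28 dBFS; +5 dB make-up → -23 dBFS.
Stage 2: -23 dBFS is 1.5 dB over -24.5 dBFS; at 10:1 that becomes 0.15 dB over, giving -24.35 dBFS.
Stage 3: 0.45 dB above -24.8 dBFS, reduced 9:1 to 0.05 dB above → -24.75 dBFS.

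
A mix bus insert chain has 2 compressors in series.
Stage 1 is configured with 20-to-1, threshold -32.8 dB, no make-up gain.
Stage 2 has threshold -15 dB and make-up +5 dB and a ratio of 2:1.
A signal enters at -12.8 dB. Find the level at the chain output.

-26.8 dB

Stage 1: 20 dB above -32.8 dB, reduced 20:1 to 1 dB above → -31.8 dB.
Stage 2: -31.8 dB ≤ -15 dB, so stage 2 doesn't engage; make-up brings it to -26.8 dB.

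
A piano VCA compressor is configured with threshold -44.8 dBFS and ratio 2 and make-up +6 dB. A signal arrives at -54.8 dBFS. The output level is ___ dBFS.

-54.8 dBFS is 10 dB below the -44.8 dBFS threshold, so no gain reduction is applied.
Make-up gain adds 6 dB: -54.8 + 6 = -48.8 dBFS.

-48.8 dBFS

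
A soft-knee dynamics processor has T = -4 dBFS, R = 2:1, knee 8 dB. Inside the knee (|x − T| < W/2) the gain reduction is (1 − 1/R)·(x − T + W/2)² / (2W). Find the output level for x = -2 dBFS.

-3.125 dBFS

x − T + W/2 = -2 − (-4) + 4 = 6.
GR = (1 − 1/2) × 6² / 16 = 0.5 × 36 / 16 = 1.125 dB.
Output = -2 − 1.125 = -3.125 dBFS.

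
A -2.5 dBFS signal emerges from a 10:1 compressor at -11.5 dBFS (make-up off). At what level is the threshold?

Input is 10 dB above T (since output overshoot × R = input overshoot: (-11.5 − T)·10 = -2.5 − T gives T = -12.5 dBFS).
Check: -12.5 + (-2.5 − (-12.5))/10 = -12.5 + 1 = -11.5 dBFS. ✓

-12.5 dBFS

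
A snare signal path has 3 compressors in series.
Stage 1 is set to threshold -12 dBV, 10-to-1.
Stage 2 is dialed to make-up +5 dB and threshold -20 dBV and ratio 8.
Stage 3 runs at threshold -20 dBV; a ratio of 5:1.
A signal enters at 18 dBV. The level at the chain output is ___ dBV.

-18.725 dBV

Stage 1: 18 dBV is 30 dB over -12 dBV; at 10:1 that becomes 3 dB over, giving -9 dBV.
Stage 2: -9 dBV is 11 dB over -20 dBV; at 8:1 that becomes 1.375 dB over, giving -18.625 dBV; +5 dB make-up → -13.625 dBV.
Stage 3: overshoot 6.375 dB → 6.375/5 = 1.275 dB → -18.725 dBV.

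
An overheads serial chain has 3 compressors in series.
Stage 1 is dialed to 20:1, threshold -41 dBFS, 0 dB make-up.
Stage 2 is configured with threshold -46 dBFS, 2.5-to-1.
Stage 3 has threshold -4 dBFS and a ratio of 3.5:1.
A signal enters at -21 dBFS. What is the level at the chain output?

-43.6 dBFS

Stage 1: overshoot 20 dB → 20/20 = 1 dB → -40 dBFS.
Stage 2: 6 dB above -46 dBFS, reduced 2.5:1 to 2.4 dB above → -43.6 dBFS.
Stage 3: -43.6 dBFS is at or below the -4 dBFS threshold — no compression; output -43.6 dBFS.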